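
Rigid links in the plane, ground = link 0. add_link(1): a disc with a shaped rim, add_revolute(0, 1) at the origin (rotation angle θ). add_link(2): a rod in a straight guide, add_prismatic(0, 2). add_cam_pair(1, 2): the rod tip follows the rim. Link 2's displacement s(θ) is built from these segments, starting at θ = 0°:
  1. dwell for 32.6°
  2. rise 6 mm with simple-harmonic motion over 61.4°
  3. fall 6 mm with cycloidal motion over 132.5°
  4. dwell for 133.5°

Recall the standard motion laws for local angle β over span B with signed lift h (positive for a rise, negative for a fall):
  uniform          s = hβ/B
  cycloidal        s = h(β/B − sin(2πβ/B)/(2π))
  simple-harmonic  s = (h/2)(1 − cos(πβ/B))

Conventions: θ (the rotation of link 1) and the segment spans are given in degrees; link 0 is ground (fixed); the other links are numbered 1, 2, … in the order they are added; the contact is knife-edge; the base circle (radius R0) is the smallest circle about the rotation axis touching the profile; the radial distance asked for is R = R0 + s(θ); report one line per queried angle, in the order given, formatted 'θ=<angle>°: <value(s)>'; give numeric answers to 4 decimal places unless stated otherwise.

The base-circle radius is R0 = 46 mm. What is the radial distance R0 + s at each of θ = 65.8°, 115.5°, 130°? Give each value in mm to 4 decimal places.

segment 1 (0° to 32.6°, dwell): s unchanged at 0.0000
θ = 65.8° falls in segment 2 (32.6° to 94°, simple-harmonic, h = 6): β = 65.8 − 32.6 = 33.2°, B = 61.4°; Δs = 6/2·(1 − cos(π·0.5407)) = 3.3827; s = 0.0000 + 3.3827 = 3.3827
segment 2 (32.6° to 94°, simple-harmonic, h = 6) is passed completely: s = 0.0000 + (6) = 6.0000
θ = 115.5° falls in segment 3 (94° to 226.5°, cycloidal, h = -6): β = 115.5 − 94 = 21.5°, B = 132.5°; Δs = -6·(0.1623 − sin(2π·0.1623)/(2π)) = -0.1601; s = 6.0000 − 0.1601 = 5.8399
θ = 130° falls in segment 3 (94° to 226.5°, cycloidal, h = -6): β = 130 − 94 = 36°, B = 132.5°; Δs = -6·(0.2717 − sin(2π·0.2717)/(2π)) = -0.6841; s = 6.0000 − 0.6841 = 5.3159
θ=65.8°: R = R0 + s = 46 + 3.3827 = 49.3827
θ=115.5°: R = R0 + s = 46 + 5.8399 = 51.8399
θ=130°: R = R0 + s = 46 + 5.3159 = 51.3159

θ=65.8°: 49.3827
θ=115.5°: 51.8399
θ=130°: 51.3159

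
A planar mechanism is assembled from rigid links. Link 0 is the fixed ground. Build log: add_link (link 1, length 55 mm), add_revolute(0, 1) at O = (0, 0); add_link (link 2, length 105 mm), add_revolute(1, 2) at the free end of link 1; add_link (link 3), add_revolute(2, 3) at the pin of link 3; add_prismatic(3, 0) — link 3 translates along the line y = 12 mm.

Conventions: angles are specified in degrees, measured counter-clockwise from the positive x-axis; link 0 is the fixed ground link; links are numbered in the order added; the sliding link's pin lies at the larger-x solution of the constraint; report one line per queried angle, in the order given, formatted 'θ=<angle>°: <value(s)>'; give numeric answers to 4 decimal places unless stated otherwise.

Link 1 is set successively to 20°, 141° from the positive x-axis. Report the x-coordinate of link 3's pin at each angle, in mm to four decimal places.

geometry: r = 55 mm, L = 105 mm, e = 12 mm
θ=20°: crank pin P = (r cos θ, r sin θ) = (51.683094, 18.811108)
θ=20°: h = r sin θ − e = 18.811108 − 12 = 6.811108
θ=20°: x = r cos θ + √(L² − h²) = 51.683094 + 104.778857 = 156.461951
θ=141°: crank pin P = (r cos θ, r sin θ) = (-42.743028, 34.612622)
θ=141°: h = r sin θ − e = 34.612622 − 12 = 22.612622
θ=141°: x = r cos θ + √(L² − h²) = -42.743028 + 102.536186 = 59.793158

θ=20°: 156.4620
θ=141°: 59.7932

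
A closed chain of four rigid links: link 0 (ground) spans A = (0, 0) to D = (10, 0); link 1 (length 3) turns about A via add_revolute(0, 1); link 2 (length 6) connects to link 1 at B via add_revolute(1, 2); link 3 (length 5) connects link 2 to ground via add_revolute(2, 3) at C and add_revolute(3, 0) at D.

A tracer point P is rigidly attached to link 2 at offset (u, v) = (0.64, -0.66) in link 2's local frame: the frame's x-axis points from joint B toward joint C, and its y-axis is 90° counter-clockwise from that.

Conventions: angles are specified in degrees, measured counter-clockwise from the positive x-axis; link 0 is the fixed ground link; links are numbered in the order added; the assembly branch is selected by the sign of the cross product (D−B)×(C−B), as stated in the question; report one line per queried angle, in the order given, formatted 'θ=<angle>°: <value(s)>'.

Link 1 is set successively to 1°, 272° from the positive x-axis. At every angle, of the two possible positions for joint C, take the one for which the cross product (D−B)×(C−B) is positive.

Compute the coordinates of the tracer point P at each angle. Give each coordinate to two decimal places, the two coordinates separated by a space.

A=(0,0), D=(10.00,0)
θ=1°: B = A + 3.00·(cos1°, sin1°) = (2.9995, 0.0524)
θ=1°: |BD| = 7.0007
θ=1°: circle(B,6.00) ∩ circle(D,5.00): a=4.2860, h=4.1989
θ=1°:   candidates: C₊=(7.3168,4.2191) cross=29.395; C₋=(7.2540,-4.1784) cross=-29.395
θ=1°:   branch + wants cross > 0 → take C=(7.3168,4.2191) (cross=29.395)
θ=1°: ex = (C−B)/|BC| = (0.7195,0.6944); ey = (-0.6944,0.7195)
θ=1°: P = B + 0.64·ex + -0.66·ey = (3.9184,0.0219)
θ=272°: B = A + 3.00·(cos272°, sin272°) = (0.1047, -2.9982)
θ=272°: |BD| = 10.3395
θ=272°: circle(B,6.00) ∩ circle(D,5.00): a=5.7017, h=1.8683
θ=272°:   candidates: C₊=(5.0197,0.4432) cross=19.317; C₋=(6.1032,-3.1329) cross=-19.317
θ=272°:   branch + wants cross > 0 → take C=(5.0197,0.4432) (cross=19.317)
θ=272°: ex = (C−B)/|BC| = (0.8192,0.5736); ey = (-0.5736,0.8192)
θ=272°: P = B + 0.64·ex + -0.66·ey = (1.0075,-3.1717)

θ=1°: 3.92 0.02
θ=272°: 1.01 -3.17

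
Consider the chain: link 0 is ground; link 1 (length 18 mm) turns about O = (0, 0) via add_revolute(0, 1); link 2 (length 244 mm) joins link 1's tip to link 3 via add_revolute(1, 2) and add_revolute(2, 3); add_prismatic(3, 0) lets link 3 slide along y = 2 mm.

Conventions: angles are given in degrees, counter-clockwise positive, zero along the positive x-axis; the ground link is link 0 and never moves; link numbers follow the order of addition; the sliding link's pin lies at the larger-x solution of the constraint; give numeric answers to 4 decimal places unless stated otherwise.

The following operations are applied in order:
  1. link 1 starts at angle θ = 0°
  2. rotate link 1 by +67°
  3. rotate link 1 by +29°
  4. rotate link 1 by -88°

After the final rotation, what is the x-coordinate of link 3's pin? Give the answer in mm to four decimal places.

geometry: r = 18 mm, L = 244 mm, e = 2 mm; θ starts at 0°
rotate link 1 by +67°: θ ← 0° +67° = 67°
rotate link 1 by +29°: θ ← 67° +29° = 96°
rotate link 1 by -88°: θ ← 96° -88° = 8°
crank pin P = (r cos θ, r sin θ) = (17.824825, 2.505116)
h = r sin θ − e = 2.505116 − 2 = 0.505116
x = r cos θ + √(L² − h²) = 17.824825 + 243.999477 = 261.824302

261.8243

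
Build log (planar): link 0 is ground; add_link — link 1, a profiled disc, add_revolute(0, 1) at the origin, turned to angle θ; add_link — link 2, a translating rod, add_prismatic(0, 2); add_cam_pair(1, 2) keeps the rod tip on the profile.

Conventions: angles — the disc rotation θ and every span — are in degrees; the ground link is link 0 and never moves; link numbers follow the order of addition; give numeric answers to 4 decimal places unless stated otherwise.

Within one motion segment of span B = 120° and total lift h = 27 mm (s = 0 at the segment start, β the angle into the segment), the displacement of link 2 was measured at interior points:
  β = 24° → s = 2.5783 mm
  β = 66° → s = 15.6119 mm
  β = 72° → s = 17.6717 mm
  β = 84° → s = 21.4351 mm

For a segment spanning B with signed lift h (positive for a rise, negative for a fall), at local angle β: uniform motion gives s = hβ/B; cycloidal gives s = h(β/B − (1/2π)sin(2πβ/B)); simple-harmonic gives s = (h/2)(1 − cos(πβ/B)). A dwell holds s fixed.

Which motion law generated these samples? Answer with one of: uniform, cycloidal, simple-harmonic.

candidates at β/B = r: uniform s = h·r (linear in β); cycloidal s = h·(r − sin(2πr)/(2π)); simple-harmonic s = (h/2)(1 − cos(πr))
β=24°: printed 2.5783 | uniform 5.4000, cycloidal 1.3131, simple-harmonic 2.5783
β=66°: printed 15.6119 | uniform 14.8500, cycloidal 16.1779, simple-harmonic 15.6119
β=72°: printed 17.6717 | uniform 16.2000, cycloidal 18.7258, simple-harmonic 17.6717
β=84°: printed 21.4351 | uniform 18.9000, cycloidal 22.9869, simple-harmonic 21.4351
only one law matches every sample → simple-harmonic

simple-harmonic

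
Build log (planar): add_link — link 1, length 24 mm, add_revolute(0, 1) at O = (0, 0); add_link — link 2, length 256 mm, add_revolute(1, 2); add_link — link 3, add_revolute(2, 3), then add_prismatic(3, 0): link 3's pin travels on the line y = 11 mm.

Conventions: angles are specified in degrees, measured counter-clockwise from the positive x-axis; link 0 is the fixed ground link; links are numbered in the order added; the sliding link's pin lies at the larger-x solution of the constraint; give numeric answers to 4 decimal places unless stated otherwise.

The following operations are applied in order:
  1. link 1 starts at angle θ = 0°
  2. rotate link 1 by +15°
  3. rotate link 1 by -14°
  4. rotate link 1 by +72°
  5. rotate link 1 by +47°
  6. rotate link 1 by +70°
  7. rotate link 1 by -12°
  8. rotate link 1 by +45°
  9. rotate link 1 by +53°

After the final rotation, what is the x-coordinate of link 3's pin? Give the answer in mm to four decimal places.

geometry: r = 24 mm, L = 256 mm, e = 11 mm; θ starts at 0°
rotate link 1 by +15°: θ ← 0° +15° = 15°
rotate link 1 by -14°: θ ← 15° -14° = 1°
rotate link 1 by +72°: θ ← 1° +72° = 73°
rotate link 1 by +47°: θ ← 73° +47° = 120°
rotate link 1 by +70°: θ ← 120° +70° = 190°
rotate link 1 by -12°: θ ← 190° -12° = 178°
rotate link 1 by +45°: θ ← 178° +45° = 223°
rotate link 1 by +53°: θ ← 223° +53° = 276°
crank pin P = (r cos θ, r sin θ) = (2.508683, -23.868525)
h = r sin θ − e = -23.868525 − 11 = -34.868525
x = r cos θ + √(L² − h²) = 2.508683 + 253.614246 = 256.122929

256.1229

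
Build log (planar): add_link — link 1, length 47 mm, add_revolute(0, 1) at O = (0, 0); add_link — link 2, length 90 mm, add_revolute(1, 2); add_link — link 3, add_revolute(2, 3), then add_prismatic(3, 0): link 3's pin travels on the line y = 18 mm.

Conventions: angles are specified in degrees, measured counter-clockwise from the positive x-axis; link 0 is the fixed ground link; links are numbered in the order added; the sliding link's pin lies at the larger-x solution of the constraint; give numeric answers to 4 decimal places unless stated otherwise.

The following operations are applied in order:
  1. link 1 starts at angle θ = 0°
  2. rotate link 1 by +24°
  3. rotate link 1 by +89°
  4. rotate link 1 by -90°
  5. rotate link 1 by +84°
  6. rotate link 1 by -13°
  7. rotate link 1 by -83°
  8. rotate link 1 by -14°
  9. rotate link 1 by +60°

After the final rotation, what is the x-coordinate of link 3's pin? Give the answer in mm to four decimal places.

geometry: r = 47 mm, L = 90 mm, e = 18 mm; θ starts at 0°
rotate link 1 by +24°: θ ← 0° +24° = 24°
rotate link 1 by +89°: θ ← 24° +89° = 113°
rotate link 1 by -90°: θ ← 113° -90° = 23°
rotate link 1 by +84°: θ ← 23° +84° = 107°
rotate link 1 by -13°: θ ← 107° -13° = 94°
rotate link 1 by -83°: θ ← 94° -83° = 11°
rotate link 1 by -14°: θ ← 11° -14° = -3°
rotate link 1 by +60°: θ ← -3° +60° = 57°
crank pin P = (r cos θ, r sin θ) = (25.598035, 39.417517)
h = r sin θ − e = 39.417517 − 18 = 21.417517
x = r cos θ + √(L² − h²) = 25.598035 + 87.414472 = 113.012507

113.0125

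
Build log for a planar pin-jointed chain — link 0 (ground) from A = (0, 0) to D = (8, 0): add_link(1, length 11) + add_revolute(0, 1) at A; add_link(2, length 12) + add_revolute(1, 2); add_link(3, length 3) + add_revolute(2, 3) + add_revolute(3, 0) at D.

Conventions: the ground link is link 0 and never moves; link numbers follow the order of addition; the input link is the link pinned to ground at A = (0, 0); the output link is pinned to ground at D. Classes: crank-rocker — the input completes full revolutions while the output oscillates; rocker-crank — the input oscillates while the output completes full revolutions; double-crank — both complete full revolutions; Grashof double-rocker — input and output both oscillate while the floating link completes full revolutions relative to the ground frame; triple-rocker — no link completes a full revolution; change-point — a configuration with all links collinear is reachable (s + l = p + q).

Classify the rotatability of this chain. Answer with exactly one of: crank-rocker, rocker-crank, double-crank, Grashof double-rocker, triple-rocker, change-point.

lengths: ground=8, input=11, coupler=12, output=3
sorted: s=3 (shortest), l=12 (longest), p+q=19
s + l = 15 vs p + q = 19
s + l < p + q (Grashof) with shortest = output link → rocker-crank

rocker-crank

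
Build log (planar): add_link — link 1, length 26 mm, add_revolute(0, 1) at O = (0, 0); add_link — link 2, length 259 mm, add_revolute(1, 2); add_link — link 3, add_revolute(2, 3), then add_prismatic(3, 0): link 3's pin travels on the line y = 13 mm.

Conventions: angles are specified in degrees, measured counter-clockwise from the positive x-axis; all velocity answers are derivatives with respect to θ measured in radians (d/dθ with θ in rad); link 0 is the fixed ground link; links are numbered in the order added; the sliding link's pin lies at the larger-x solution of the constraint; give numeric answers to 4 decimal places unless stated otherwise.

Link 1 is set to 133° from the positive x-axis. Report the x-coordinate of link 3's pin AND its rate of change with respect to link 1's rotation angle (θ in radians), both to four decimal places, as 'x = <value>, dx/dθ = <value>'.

geometry: r = 26 mm, L = 259 mm, e = 13 mm
crank pin P = (r cos θ, r sin θ) = (-17.731957, 19.015196)
h = r sin θ − e = 19.015196 − 13 = 6.015196
x = r cos θ + √(L² − h²) = -17.731957 + 258.930140 = 241.198183
dx/dθ = −r sin θ − h·r cos θ/√(L² − h²) (θ in radians; h = 6.015196) = -18.603266

x = 241.1982, dx/dθ = -18.6033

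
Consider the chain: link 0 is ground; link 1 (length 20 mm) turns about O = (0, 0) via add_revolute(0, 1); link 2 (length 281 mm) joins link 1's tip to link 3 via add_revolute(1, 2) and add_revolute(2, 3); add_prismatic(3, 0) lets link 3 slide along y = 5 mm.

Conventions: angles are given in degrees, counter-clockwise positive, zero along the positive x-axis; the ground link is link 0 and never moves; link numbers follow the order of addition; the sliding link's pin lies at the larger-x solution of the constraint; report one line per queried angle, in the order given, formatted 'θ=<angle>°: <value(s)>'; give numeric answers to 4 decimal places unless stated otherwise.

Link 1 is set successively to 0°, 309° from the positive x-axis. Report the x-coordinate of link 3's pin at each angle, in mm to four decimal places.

geometry: r = 20 mm, L = 281 mm, e = 5 mm
θ=0°: crank pin P = (r cos θ, r sin θ) = (20.000000, 0.000000)
θ=0°: h = r sin θ − e = 0.000000 − 5 = -5.000000
θ=0°: x = r cos θ + √(L² − h²) = 20.000000 + 280.955512 = 300.955512
θ=309°: crank pin P = (r cos θ, r sin θ) = (12.586408, -15.542919)
θ=309°: h = r sin θ − e = -15.542919 − 5 = -20.542919
θ=309°: x = r cos θ + √(L² − h²) = 12.586408 + 280.248084 = 292.834492

θ=0°: 300.9555
θ=309°: 292.8345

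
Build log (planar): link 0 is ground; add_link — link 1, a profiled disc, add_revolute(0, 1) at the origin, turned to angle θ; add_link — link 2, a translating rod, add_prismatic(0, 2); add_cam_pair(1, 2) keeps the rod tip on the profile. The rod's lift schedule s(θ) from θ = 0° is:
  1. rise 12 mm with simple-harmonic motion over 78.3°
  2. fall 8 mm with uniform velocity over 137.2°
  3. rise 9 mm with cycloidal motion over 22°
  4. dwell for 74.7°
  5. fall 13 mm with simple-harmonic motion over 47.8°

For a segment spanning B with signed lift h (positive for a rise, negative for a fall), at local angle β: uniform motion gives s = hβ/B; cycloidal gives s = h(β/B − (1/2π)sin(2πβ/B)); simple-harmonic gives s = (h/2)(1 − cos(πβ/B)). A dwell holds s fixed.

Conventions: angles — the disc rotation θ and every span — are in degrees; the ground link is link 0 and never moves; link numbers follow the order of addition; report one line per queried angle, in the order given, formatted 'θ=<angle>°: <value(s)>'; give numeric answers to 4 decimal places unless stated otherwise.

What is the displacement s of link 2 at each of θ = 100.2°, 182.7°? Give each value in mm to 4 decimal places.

seg 1 [0°–78.3°] simple-harmonic, h=12: full span → s += 12 → s = 12.0000
seg 2 [78.3°–215.5°] uniform, h=-8: θ=100.2° here. β=21.9, B=137.2. -8·21.9/137.2 = -1.2770 → s = 10.7230
seg 2 [78.3°–215.5°] uniform, h=-8: θ=182.7° here. β=104.4, B=137.2. -8·104.4/137.2 = -6.0875 → s = 5.9125

θ=100.2°: 10.7230
θ=182.7°: 5.9125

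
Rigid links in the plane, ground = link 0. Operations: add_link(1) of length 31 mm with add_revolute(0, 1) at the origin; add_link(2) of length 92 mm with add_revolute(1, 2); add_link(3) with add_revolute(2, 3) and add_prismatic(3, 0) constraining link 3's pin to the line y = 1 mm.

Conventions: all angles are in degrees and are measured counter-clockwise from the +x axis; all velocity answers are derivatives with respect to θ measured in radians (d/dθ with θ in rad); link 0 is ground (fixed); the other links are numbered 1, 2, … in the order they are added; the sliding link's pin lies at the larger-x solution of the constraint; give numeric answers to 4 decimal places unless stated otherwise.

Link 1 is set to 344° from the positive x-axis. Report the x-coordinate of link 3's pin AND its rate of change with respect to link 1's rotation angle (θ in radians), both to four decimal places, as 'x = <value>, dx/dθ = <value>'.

geometry: r = 31 mm, L = 92 mm, e = 1 mm
crank pin P = (r cos θ, r sin θ) = (29.799113, -8.544758)
h = r sin θ − e = -8.544758 − 1 = -9.544758
x = r cos θ + √(L² − h²) = 29.799113 + 91.503539 = 121.302651
dx/dθ = −r sin θ − h·r cos θ/√(L² − h²) (θ in radians; h = -9.544758) = 11.653111

x = 121.3027, dx/dθ = 11.6531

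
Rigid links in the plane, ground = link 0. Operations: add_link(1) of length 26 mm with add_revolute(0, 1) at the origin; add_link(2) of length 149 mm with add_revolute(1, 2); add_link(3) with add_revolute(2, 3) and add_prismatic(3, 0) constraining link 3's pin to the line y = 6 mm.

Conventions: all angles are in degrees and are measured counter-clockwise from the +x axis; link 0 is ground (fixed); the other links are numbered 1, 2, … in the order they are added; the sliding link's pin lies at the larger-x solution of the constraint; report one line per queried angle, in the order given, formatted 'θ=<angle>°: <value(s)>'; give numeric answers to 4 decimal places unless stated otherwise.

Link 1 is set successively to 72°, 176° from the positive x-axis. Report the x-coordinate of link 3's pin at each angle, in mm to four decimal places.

geometry: r = 26 mm, L = 149 mm, e = 6 mm
θ=72°: crank pin P = (r cos θ, r sin θ) = (8.034442, 24.727469)
θ=72°: h = r sin θ − e = 24.727469 − 6 = 18.727469
θ=72°: x = r cos θ + √(L² − h²) = 8.034442 + 147.818408 = 155.852850
θ=176°: crank pin P = (r cos θ, r sin θ) = (-25.936665, 1.813668)
θ=176°: h = r sin θ − e = 1.813668 − 6 = -4.186332
θ=176°: x = r cos θ + √(L² − h²) = -25.936665 + 148.941178 = 123.004513

θ=72°: 155.8529
θ=176°: 123.0045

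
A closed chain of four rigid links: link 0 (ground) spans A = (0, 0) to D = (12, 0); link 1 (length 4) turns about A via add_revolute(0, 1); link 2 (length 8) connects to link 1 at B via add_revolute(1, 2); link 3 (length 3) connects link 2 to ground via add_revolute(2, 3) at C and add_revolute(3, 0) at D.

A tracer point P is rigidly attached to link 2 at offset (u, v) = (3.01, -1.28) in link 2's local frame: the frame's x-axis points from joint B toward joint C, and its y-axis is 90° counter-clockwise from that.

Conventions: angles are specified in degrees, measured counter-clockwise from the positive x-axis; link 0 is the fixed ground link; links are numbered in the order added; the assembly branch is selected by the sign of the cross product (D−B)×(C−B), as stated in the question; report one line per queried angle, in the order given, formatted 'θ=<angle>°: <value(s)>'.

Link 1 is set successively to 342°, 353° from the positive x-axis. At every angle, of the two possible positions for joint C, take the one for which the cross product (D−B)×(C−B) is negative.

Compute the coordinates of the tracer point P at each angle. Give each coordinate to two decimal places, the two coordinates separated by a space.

A=(0,0), D=(12.00,0)
θ=342°: B = A + 4.00·(cos342°, sin342°) = (3.8042, -1.2361)
θ=342°: |BD| = 8.2885
θ=342°: circle(B,8.00) ∩ circle(D,3.00): a=7.4621, h=2.8839
θ=342°:   candidates: C₊=(10.7528,2.7285) cross=23.903; C₋=(11.6130,-2.9749) cross=-23.903
θ=342°:   branch - wants cross < 0 → take C=(11.6130,-2.9749) (cross=-23.903)
θ=342°: ex = (C−B)/|BC| = (0.9761,-0.2174); ey = (0.2174,0.9761)
θ=342°: P = B + 3.01·ex + -1.28·ey = (6.4640,-3.1397)
θ=353°: B = A + 4.00·(cos353°, sin353°) = (3.9702, -0.4875)
θ=353°: |BD| = 8.0446
θ=353°: circle(B,8.00) ∩ circle(D,3.00): a=7.4407, h=2.9386
θ=353°:   candidates: C₊=(11.2192,2.8966) cross=23.640; C₋=(11.5753,-2.9698) cross=-23.640
θ=353°:   branch - wants cross < 0 → take C=(11.5753,-2.9698) (cross=-23.640)
θ=353°: ex = (C−B)/|BC| = (0.9506,-0.3103); ey = (0.3103,0.9506)
θ=353°: P = B + 3.01·ex + -1.28·ey = (6.4344,-2.6383)

θ=342°: 6.46 -3.14
θ=353°: 6.43 -2.64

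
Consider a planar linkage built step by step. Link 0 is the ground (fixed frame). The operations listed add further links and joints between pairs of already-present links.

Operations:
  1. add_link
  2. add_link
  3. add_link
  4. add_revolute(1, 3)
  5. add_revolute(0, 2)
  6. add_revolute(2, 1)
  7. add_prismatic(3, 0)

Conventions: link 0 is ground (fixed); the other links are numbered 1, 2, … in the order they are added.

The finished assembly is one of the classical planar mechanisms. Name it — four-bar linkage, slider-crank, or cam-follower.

links: 4 (incl. ground); joints: 3 revolute, 1 prismatic, 0 higher (cam) pair, forming one closed loop
4 links, 3 revolutes + 1 prismatic in one loop → slider-crank

slider-crank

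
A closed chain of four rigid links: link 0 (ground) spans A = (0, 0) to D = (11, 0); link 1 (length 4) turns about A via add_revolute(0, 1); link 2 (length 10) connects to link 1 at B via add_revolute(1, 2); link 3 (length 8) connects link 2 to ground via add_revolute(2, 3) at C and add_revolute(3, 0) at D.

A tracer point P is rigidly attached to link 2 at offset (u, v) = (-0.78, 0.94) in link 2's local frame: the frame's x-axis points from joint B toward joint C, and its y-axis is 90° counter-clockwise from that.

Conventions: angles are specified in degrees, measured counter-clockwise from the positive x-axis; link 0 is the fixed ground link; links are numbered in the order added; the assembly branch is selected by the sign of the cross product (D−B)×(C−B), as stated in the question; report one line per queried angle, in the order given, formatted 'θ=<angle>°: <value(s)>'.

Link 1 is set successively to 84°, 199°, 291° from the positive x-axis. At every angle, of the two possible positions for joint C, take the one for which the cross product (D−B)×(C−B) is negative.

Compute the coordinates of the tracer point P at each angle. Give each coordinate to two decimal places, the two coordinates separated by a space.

A=(0,0), D=(11.00,0)
θ=84°: B = A + 4.00·(cos84°, sin84°) = (0.4181, 3.9781)
θ=84°: |BD| = 11.3049
θ=84°: circle(B,10.00) ∩ circle(D,8.00): a=7.2447, h=6.8931
θ=84°:   candidates: C₊=(9.6250,7.8810) cross=77.926; C₋=(4.7738,-5.0234) cross=-77.926
θ=84°:   branch - wants cross < 0 → take C=(4.7738,-5.0234) (cross=-77.926)
θ=84°: ex = (C−B)/|BC| = (0.4356,-0.9002); ey = (0.9002,0.4356)
θ=84°: P = B + -0.78·ex + 0.94·ey = (0.9245,5.0896)
θ=199°: B = A + 4.00·(cos199°, sin199°) = (-3.7821, -1.3023)
θ=199°: |BD| = 14.8393
θ=199°: circle(B,10.00) ∩ circle(D,8.00): a=8.6327, h=5.0475
θ=199°:   candidates: C₊=(4.3743,4.4833) cross=74.901; C₋=(5.2602,-5.5727) cross=-74.901
θ=199°:   branch - wants cross < 0 → take C=(5.2602,-5.5727) (cross=-74.901)
θ=199°: ex = (C−B)/|BC| = (0.9042,-0.4270); ey = (0.4270,0.9042)
θ=199°: P = B + -0.78·ex + 0.94·ey = (-4.0860,-0.1192)
θ=291°: B = A + 4.00·(cos291°, sin291°) = (1.4335, -3.7343)
θ=291°: |BD| = 10.2695
θ=291°: circle(B,10.00) ∩ circle(D,8.00): a=6.8875, h=7.2500
θ=291°:   candidates: C₊=(5.2132,5.5238) cross=74.454; C₋=(10.4858,-7.9835) cross=-74.454
θ=291°:   branch - wants cross < 0 → take C=(10.4858,-7.9835) (cross=-74.454)
θ=291°: ex = (C−B)/|BC| = (0.9052,-0.4249); ey = (0.4249,0.9052)
θ=291°: P = B + -0.78·ex + 0.94·ey = (1.1268,-2.5520)

θ=84°: 0.92 5.09
θ=199°: -4.09 -0.12
θ=291°: 1.13 -2.55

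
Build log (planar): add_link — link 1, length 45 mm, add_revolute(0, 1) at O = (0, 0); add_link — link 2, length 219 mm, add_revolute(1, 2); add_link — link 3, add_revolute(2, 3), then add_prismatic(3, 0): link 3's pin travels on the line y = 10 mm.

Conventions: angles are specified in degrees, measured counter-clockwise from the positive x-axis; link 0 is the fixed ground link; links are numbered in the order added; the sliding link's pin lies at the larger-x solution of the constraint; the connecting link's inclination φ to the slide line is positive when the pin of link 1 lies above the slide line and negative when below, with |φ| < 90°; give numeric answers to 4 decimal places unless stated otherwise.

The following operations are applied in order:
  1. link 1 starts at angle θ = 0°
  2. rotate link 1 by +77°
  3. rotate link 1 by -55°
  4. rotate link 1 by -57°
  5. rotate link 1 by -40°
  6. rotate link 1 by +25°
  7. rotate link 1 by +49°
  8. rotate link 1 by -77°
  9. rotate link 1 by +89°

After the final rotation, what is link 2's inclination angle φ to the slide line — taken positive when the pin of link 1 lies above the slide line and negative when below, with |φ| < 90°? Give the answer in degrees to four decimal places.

geometry: r = 45 mm, L = 219 mm, e = 10 mm; θ starts at 0°
rotate link 1 by +77°: θ ← 0° +77° = 77°
rotate link 1 by -55°: θ ← 77° -55° = 22°
rotate link 1 by -57°: θ ← 22° -57° = -35°
rotate link 1 by -40°: θ ← -35° -40° = -75°
rotate link 1 by +25°: θ ← -75° +25° = -50°
rotate link 1 by +49°: θ ← -50° +49° = -1°
rotate link 1 by -77°: θ ← -1° -77° = -78°
rotate link 1 by +89°: θ ← -78° +89° = 11°
h = r sin θ − e = 8.586405 − 10 = -1.413595
sin φ = h / L = -1.413595 / 219 = -0.00645477
φ = arcsin(-0.00645477) = -0.369834°

-0.3698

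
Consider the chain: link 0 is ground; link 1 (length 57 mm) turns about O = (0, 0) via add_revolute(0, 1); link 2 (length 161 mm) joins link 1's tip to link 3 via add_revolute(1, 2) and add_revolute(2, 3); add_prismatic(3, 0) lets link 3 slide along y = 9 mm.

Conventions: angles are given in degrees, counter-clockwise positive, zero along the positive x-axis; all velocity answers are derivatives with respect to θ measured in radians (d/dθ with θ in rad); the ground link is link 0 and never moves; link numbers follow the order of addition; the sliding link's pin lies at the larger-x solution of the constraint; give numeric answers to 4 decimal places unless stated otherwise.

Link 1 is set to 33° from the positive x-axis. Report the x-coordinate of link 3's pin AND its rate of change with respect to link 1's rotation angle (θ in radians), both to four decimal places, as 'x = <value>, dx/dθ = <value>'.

geometry: r = 57 mm, L = 161 mm, e = 9 mm
crank pin P = (r cos θ, r sin θ) = (47.804222, 31.044425)
h = r sin θ − e = 31.044425 − 9 = 22.044425
x = r cos θ + √(L² − h²) = 47.804222 + 159.483677 = 207.287900
dx/dθ = −r sin θ − h·r cos θ/√(L² − h²) (θ in radians; h = 22.044425) = -37.652102

x = 207.2879, dx/dθ = -37.6521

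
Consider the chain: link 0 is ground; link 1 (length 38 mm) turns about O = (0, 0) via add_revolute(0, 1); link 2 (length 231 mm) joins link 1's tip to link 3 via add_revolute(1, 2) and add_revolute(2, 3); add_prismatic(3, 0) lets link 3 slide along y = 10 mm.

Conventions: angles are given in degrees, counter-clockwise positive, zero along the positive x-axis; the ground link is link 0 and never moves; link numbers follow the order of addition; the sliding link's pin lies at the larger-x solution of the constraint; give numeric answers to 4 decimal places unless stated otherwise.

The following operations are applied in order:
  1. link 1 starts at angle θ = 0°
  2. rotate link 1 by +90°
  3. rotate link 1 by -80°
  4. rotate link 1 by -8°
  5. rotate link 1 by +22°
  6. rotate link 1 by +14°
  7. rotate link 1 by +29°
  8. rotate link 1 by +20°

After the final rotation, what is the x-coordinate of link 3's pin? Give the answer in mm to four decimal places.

geometry: r = 38 mm, L = 231 mm, e = 10 mm; θ starts at 0°
rotate link 1 by +90°: θ ← 0° +90° = 90°
rotate link 1 by -80°: θ ← 90° -80° = 10°
rotate link 1 by -8°: θ ← 10° -8° = 2°
rotate link 1 by +22°: θ ← 2° +22° = 24°
rotate link 1 by +14°: θ ← 24° +14° = 38°
rotate link 1 by +29°: θ ← 38° +29° = 67°
rotate link 1 by +20°: θ ← 67° +20° = 87°
crank pin P = (r cos θ, r sin θ) = (1.988766, 37.947922)
h = r sin θ − e = 37.947922 − 10 = 27.947922
x = r cos θ + √(L² − h²) = 1.988766 + 229.303104 = 231.291871

231.2919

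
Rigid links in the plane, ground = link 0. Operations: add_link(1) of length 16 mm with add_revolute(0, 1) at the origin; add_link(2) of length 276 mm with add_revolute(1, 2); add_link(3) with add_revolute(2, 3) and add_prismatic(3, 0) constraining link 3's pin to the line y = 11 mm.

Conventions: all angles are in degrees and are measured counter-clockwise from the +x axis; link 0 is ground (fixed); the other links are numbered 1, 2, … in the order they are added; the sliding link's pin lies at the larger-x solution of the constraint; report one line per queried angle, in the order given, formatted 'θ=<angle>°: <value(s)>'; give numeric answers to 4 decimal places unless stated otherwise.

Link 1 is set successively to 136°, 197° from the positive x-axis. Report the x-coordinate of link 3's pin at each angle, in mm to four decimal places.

geometry: r = 16 mm, L = 276 mm, e = 11 mm
θ=136°: crank pin P = (r cos θ, r sin θ) = (-11.509437, 11.114534)
θ=136°: h = r sin θ − e = 11.114534 − 11 = 0.114534
θ=136°: x = r cos θ + √(L² − h²) = -11.509437 + 275.999976 = 264.490539
θ=197°: crank pin P = (r cos θ, r sin θ) = (-15.300876, -4.677947)
θ=197°: h = r sin θ − e = -4.677947 − 11 = -15.677947
θ=197°: x = r cos θ + √(L² − h²) = -15.300876 + 275.554354 = 260.253478

θ=136°: 264.4905
θ=197°: 260.2535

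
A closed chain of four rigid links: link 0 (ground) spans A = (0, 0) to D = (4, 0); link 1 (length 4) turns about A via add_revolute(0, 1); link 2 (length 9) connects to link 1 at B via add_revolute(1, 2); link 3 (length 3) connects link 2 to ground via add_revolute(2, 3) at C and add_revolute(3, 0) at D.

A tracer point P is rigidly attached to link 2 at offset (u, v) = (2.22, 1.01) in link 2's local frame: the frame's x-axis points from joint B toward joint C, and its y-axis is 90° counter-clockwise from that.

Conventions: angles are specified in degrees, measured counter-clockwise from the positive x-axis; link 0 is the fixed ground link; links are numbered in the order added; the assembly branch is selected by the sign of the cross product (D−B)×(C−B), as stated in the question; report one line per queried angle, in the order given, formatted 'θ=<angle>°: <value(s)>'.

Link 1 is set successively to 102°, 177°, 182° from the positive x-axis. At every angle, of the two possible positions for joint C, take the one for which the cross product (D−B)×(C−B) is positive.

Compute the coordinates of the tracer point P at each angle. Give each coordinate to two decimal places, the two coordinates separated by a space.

A=(0,0), D=(4.00,0)
θ=102°: B = A + 4.00·(cos102°, sin102°) = (-0.8316, 3.9126)
θ=102°: |BD| = 6.2172
θ=102°: circle(B,9.00) ∩ circle(D,3.00): a=8.8990, h=1.3445
θ=102°:   candidates: C₊=(6.9303,-0.6428) cross=8.359; C₋=(5.2380,-2.7326) cross=-8.359
θ=102°:   branch + wants cross > 0 → take C=(6.9303,-0.6428) (cross=8.359)
θ=102°: ex = (C−B)/|BC| = (0.8624,-0.5062); ey = (0.5062,0.8624)
θ=102°: P = B + 2.22·ex + 1.01·ey = (1.5942,3.6600)
θ=177°: B = A + 4.00·(cos177°, sin177°) = (-3.9945, 0.2093)
θ=177°: |BD| = 7.9973
θ=177°: circle(B,9.00) ∩ circle(D,3.00): a=8.5002, h=2.9575
θ=177°:   candidates: C₊=(4.5802,2.9434) cross=23.652; C₋=(4.4253,-2.9697) cross=-23.652
θ=177°:   branch + wants cross > 0 → take C=(4.5802,2.9434) (cross=23.652)
θ=177°: ex = (C−B)/|BC| = (0.9527,0.3038); ey = (-0.3038,0.9527)
θ=177°: P = B + 2.22·ex + 1.01·ey = (-2.1862,1.8460)
θ=182°: B = A + 4.00·(cos182°, sin182°) = (-3.9976, -0.1396)
θ=182°: |BD| = 7.9988
θ=182°: circle(B,9.00) ∩ circle(D,3.00): a=8.5001, h=2.9578
θ=182°:   candidates: C₊=(4.4496,2.9661) cross=23.659; C₋=(4.5528,-2.9486) cross=-23.659
θ=182°:   branch + wants cross > 0 → take C=(4.4496,2.9661) (cross=23.659)
θ=182°: ex = (C−B)/|BC| = (0.9386,0.3451); ey = (-0.3451,0.9386)
θ=182°: P = B + 2.22·ex + 1.01·ey = (-2.2625,1.5744)

θ=102°: 1.59 3.66
θ=177°: -2.19 1.85
θ=182°: -2.26 1.57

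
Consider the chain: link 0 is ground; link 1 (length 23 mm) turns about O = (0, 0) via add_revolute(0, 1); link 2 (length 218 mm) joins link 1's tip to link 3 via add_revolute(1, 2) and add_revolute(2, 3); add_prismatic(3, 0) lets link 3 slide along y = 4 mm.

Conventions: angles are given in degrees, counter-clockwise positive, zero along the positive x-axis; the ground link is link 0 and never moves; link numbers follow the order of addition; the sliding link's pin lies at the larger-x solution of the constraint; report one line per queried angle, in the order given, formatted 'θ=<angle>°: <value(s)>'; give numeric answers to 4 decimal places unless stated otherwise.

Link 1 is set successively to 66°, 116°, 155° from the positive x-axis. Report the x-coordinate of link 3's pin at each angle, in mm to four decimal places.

geometry: r = 23 mm, L = 218 mm, e = 4 mm
θ=66°: crank pin P = (r cos θ, r sin θ) = (9.354943, 21.011546)
θ=66°: h = r sin θ − e = 21.011546 − 4 = 17.011546
θ=66°: x = r cos θ + √(L² − h²) = 9.354943 + 217.335242 = 226.690185
θ=116°: crank pin P = (r cos θ, r sin θ) = (-10.082536, 20.672263)
θ=116°: h = r sin θ − e = 20.672263 − 4 = 16.672263
θ=116°: x = r cos θ + √(L² − h²) = -10.082536 + 217.361532 = 207.278996
θ=155°: crank pin P = (r cos θ, r sin θ) = (-20.845079, 9.720220)
θ=155°: h = r sin θ − e = 9.720220 − 4 = 5.720220
θ=155°: x = r cos θ + √(L² − h²) = -20.845079 + 217.924939 = 197.079860

θ=66°: 226.6902
θ=116°: 207.2790
θ=155°: 197.0799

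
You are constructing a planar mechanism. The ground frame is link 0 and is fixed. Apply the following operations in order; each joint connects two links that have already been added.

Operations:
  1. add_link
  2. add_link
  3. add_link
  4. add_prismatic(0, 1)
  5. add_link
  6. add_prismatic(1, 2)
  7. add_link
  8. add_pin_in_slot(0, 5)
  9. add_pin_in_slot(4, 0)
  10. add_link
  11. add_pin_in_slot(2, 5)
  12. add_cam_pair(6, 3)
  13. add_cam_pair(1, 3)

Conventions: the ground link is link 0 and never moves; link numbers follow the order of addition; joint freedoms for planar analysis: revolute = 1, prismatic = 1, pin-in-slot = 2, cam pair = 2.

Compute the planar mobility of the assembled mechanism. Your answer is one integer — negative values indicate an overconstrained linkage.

(L,J1,J2)=(1,0,0); link0 fixed
link1: (2,0,0)
link2: (3,0,0)
link3: (4,0,0)
P 0-1 [J1]: (4,1,0)
link4: (5,1,0)
P 1-2 [J1]: (5,2,0)
link5: (6,2,0)
PS 0-5 [J2]: (6,2,1)
PS 4-0 [J2]: (6,2,2)
link6: (7,2,2)
PS 2-5 [J2]: (7,2,3)
C 6-3 [J2]: (7,2,4)
C 1-3 [J2]: (7,2,5)
Grübler: 3·6 − 2·2 − 5 = 9

M = 9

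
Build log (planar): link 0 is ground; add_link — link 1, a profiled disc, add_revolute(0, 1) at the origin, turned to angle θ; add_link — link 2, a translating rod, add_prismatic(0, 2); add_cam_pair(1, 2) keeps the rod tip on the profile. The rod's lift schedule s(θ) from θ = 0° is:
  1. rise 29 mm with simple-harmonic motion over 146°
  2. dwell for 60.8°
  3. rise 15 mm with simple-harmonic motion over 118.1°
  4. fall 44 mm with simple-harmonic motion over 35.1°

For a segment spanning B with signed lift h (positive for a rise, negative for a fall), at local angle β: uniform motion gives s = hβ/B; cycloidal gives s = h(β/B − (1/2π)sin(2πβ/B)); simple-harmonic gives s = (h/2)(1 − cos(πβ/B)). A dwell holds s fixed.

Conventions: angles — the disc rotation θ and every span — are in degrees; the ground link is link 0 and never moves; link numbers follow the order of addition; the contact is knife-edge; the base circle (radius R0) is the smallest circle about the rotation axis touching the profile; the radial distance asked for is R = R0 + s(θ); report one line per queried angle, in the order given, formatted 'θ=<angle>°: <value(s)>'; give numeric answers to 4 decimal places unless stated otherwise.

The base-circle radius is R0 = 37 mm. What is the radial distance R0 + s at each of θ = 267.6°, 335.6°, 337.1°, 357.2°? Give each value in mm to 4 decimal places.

seg 1 [0°–146°] simple-harmonic, h=29: full span → s += 29 → s = 29.0000
seg 2 [146°–206.8°] dwell: s stays 29.0000
seg 3 [206.8°–324.9°] simple-harmonic, h=15: θ=267.6° here. β=60.8, B=118.1. 15/2·(1 − cos(π·0.5148)) = 7.8490 → s = 36.8490
seg 3 [206.8°–324.9°] simple-harmonic, h=15: full span → s += 15 → s = 44.0000
seg 4 [324.9°–360°] simple-harmonic, h=-44: θ=335.6° here. β=10.7, B=35.1. -44/2·(1 − cos(π·0.3048)) = -9.3410 → s = 34.6590
seg 4 [324.9°–360°] simple-harmonic, h=-44: θ=337.1° here. β=12.2, B=35.1. -44/2·(1 − cos(π·0.3476)) = -11.8634 → s = 32.1366
seg 4 [324.9°–360°] simple-harmonic, h=-44: θ=357.2° here. β=32.3, B=35.1. -44/2·(1 − cos(π·0.9202)) = -43.3127 → s = 0.6873
θ=267.6°: R = R0 + s = 37 + 36.8490 = 73.8490
θ=335.6°: R = R0 + s = 37 + 34.6590 = 71.6590
θ=337.1°: R = R0 + s = 37 + 32.1366 = 69.1366
θ=357.2°: R = R0 + s = 37 + 0.6873 = 37.6873

θ=267.6°: 73.8490
θ=335.6°: 71.6590
θ=337.1°: 69.1366
θ=357.2°: 37.6873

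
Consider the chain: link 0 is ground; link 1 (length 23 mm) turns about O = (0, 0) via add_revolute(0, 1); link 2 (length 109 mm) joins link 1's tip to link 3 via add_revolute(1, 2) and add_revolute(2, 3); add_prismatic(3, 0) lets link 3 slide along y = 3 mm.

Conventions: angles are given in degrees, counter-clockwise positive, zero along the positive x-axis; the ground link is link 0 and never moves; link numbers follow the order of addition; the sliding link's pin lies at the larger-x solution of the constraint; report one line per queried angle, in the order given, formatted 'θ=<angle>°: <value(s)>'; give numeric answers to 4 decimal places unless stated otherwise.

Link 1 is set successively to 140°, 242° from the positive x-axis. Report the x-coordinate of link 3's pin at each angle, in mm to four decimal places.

geometry: r = 23 mm, L = 109 mm, e = 3 mm
θ=140°: crank pin P = (r cos θ, r sin θ) = (-17.619022, 14.784115)
θ=140°: h = r sin θ − e = 14.784115 − 3 = 11.784115
θ=140°: x = r cos θ + √(L² − h²) = -17.619022 + 108.361131 = 90.742108
θ=242°: crank pin P = (r cos θ, r sin θ) = (-10.797846, -20.307795)
θ=242°: h = r sin θ − e = -20.307795 − 3 = -23.307795
θ=242°: x = r cos θ + √(L² − h²) = -10.797846 + 106.478856 = 95.681010

θ=140°: 90.7421
θ=242°: 95.6810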